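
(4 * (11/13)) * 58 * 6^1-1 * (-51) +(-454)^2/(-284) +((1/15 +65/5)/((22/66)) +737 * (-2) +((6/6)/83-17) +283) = -254993961/383045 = -665.70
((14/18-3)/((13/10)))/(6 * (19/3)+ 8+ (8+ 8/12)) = -50/1599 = -0.03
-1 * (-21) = 21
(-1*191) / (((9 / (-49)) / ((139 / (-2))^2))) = 180825239 / 36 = 5022923.31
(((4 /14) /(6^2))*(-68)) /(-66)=17 /2079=0.01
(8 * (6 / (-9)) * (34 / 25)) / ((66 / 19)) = -5168 / 2475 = -2.09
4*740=2960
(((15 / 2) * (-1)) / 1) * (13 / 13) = -15 / 2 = -7.50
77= 77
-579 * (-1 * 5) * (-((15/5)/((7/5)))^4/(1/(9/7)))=-1319034375/16807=-78481.25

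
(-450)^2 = 202500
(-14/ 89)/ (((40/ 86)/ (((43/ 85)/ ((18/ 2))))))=-12943/ 680850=-0.02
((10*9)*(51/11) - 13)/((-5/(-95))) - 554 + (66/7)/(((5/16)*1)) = 2755581/385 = 7157.35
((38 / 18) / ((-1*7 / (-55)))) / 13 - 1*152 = -123443 / 819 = -150.72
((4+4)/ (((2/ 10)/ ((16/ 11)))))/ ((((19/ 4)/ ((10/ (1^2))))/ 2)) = 51200/ 209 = 244.98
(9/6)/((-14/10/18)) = -135/7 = -19.29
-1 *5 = -5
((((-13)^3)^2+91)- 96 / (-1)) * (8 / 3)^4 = 244091056.99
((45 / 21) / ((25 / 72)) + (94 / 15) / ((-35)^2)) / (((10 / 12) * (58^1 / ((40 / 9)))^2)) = 3631808 / 83448225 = 0.04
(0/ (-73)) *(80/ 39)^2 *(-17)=0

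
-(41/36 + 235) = -8501/36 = -236.14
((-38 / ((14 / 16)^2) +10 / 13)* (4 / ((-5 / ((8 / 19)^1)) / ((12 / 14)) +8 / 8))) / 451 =5976192 / 177256079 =0.03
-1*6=-6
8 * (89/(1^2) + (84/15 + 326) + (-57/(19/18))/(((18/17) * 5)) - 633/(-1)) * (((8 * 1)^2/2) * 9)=12019968/5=2403993.60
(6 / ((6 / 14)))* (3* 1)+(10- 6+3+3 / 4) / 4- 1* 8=575 / 16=35.94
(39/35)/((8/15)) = 117/56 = 2.09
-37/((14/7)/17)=-314.50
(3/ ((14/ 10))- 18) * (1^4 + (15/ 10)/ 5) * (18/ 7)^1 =-12987/ 245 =-53.01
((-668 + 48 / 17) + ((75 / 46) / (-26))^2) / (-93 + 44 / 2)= 16175048503 / 1726512112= 9.37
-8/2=-4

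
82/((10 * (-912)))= -41/4560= -0.01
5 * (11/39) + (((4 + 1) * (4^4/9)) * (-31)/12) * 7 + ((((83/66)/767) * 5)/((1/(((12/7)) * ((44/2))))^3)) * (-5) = -33877200925/7103187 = -4769.30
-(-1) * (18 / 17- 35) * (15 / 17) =-8655 / 289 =-29.95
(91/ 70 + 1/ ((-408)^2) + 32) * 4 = 133.20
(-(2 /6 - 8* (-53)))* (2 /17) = -2546 /51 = -49.92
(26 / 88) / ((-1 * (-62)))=13 / 2728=0.00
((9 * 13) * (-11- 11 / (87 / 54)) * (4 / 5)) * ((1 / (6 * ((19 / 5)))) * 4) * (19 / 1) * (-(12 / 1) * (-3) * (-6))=34841664 / 29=1201436.69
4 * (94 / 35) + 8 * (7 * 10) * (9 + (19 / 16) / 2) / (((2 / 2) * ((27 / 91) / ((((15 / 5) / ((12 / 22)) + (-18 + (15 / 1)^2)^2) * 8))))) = 5866408226002 / 945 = 6207839392.59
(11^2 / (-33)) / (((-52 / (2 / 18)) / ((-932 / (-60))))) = 2563 / 21060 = 0.12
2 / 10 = 1 / 5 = 0.20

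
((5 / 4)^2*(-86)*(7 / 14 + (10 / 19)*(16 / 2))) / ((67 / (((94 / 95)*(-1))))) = 1808795 / 193496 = 9.35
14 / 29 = 0.48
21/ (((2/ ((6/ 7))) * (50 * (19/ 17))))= 0.16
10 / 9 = 1.11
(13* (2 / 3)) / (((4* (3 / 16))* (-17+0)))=-0.68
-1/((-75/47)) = 47/75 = 0.63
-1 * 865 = -865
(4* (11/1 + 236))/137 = 988/137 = 7.21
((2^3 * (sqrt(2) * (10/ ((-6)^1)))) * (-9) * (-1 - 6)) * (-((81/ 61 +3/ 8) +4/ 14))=101895 * sqrt(2)/ 61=2362.32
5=5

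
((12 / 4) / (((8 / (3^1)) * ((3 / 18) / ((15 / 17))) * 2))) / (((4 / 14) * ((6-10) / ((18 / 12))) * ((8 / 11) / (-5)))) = 467775 / 17408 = 26.87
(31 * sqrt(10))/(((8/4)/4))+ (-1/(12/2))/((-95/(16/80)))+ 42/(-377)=-119323/1074450+ 62 * sqrt(10)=195.95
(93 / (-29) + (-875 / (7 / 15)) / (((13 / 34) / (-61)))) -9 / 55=6202486362 / 20735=299131.24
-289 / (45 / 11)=-3179 / 45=-70.64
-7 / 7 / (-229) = 1 / 229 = 0.00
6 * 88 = 528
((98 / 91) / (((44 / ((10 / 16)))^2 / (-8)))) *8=-175 / 12584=-0.01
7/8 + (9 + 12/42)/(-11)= 19/616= 0.03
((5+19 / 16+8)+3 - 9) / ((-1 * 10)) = -131 / 160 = -0.82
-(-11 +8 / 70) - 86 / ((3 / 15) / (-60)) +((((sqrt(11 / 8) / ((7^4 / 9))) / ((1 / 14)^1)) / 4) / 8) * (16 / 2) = 9 * sqrt(22) / 2744 +903381 / 35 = 25810.90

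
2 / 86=0.02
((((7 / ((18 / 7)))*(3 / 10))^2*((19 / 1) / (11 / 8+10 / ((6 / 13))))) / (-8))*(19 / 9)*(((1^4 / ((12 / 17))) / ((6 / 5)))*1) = -2104991 / 12286080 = -0.17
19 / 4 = 4.75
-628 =-628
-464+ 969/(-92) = -43657/92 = -474.53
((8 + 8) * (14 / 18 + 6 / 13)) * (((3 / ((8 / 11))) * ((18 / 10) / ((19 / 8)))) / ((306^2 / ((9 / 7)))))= 1276 / 1499043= 0.00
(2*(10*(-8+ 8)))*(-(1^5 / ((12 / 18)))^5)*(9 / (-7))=0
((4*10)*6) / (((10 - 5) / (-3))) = -144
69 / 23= 3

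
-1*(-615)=615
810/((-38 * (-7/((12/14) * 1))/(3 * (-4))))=-29160/931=-31.32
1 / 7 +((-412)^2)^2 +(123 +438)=201691182680 / 7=28813026097.14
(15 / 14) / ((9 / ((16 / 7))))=40 / 147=0.27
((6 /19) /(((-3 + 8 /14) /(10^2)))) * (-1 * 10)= 42000 /323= 130.03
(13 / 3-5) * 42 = -28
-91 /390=-7 /30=-0.23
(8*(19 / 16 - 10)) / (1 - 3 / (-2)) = -141 / 5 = -28.20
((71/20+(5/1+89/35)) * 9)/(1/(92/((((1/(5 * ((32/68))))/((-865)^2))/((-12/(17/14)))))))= -46182266683200/289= -159800230737.72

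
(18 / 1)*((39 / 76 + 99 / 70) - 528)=-12594177 / 1330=-9469.31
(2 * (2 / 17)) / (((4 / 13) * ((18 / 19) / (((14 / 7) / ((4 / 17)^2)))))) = 4199 / 144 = 29.16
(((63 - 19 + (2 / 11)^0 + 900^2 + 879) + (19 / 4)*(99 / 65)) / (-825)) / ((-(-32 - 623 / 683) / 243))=-3888139553361 / 535749500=-7257.38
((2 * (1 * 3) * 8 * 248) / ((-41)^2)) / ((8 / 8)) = 11904 / 1681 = 7.08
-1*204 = -204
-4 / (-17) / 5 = 4 / 85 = 0.05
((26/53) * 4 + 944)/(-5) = -50136/265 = -189.19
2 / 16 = 1 / 8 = 0.12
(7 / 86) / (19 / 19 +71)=7 / 6192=0.00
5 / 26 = 0.19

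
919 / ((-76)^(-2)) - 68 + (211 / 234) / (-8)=9936718061 / 1872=5308075.89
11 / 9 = 1.22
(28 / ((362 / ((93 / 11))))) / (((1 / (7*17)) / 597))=92497986 / 1991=46458.05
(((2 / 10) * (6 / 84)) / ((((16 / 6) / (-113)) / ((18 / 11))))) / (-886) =3051 / 2728880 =0.00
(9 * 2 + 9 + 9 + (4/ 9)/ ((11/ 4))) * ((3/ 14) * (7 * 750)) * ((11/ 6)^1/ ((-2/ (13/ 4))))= -1454375/ 12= -121197.92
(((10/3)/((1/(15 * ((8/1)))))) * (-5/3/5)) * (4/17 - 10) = 66400/51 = 1301.96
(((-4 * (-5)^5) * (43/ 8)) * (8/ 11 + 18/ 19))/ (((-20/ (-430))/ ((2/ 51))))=1011171875/ 10659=94865.55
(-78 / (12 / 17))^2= 48841 / 4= 12210.25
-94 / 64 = -47 / 32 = -1.47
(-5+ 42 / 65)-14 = -1193 / 65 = -18.35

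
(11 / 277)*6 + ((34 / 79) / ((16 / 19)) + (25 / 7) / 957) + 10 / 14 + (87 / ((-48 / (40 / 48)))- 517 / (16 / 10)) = -1515986179907 / 4691014944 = -323.17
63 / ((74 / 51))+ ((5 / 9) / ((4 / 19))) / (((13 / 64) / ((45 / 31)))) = 1857239 / 29822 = 62.28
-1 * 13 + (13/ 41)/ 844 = -449839/ 34604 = -13.00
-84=-84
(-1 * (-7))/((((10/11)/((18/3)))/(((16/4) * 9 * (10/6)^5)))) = 192500/9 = 21388.89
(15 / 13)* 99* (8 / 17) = 53.76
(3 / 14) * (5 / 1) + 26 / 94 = 887 / 658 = 1.35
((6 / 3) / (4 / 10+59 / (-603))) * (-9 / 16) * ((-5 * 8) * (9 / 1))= 1221075 / 911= 1340.37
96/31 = 3.10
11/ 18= 0.61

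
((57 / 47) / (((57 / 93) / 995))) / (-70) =-18507 / 658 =-28.13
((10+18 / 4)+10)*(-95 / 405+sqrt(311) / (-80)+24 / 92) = -4.76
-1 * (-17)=17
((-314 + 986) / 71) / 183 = 224 / 4331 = 0.05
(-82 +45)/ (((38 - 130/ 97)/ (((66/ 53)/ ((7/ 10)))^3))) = -257955786000/ 45396616979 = -5.68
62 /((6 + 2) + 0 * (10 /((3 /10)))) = 31 /4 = 7.75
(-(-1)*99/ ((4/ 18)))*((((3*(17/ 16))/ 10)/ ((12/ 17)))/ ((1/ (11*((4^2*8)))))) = 2832489/ 10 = 283248.90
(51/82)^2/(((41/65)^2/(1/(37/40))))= 109892250/104553157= 1.05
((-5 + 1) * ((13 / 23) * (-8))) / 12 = 104 / 69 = 1.51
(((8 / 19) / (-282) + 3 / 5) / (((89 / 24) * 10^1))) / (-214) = -0.00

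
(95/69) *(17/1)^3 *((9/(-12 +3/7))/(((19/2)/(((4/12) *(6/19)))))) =-58.29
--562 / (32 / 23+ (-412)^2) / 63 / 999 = 6463 / 122857555464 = 0.00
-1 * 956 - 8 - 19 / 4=-968.75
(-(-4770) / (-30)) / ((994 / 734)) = -58353 / 497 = -117.41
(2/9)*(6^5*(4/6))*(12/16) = 864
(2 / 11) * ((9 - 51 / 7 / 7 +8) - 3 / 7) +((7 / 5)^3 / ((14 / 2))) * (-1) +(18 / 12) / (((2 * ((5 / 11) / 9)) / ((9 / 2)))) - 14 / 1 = 29783387 / 539000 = 55.26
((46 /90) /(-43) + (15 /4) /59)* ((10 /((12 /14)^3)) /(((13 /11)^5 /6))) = 1303509913321 /610396780968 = 2.14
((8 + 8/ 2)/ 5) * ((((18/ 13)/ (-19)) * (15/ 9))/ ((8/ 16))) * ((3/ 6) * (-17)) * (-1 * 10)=-12240/ 247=-49.55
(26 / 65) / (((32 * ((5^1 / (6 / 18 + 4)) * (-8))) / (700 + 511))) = -15743 / 9600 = -1.64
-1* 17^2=-289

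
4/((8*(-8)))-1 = -17/16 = -1.06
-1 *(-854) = 854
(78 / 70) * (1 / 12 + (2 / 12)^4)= 1417 / 15120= 0.09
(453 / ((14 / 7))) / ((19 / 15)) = 6795 / 38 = 178.82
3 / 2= 1.50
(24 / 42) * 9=36 / 7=5.14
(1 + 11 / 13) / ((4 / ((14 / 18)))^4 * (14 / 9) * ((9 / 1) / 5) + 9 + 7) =5145 / 5503342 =0.00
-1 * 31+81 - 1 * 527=-477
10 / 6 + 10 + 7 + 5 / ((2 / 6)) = 101 / 3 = 33.67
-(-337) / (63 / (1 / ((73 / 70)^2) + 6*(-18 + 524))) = 5453921728 / 335727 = 16245.11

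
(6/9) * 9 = 6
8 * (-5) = -40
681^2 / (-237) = -1956.80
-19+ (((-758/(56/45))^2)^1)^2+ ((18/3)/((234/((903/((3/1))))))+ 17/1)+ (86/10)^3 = 412459695702214061963/2996448000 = 137649542292.15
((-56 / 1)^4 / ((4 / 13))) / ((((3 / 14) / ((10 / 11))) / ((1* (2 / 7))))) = 1278484480 / 33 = 38741953.94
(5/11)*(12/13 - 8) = -460/143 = -3.22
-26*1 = -26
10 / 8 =5 / 4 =1.25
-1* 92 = -92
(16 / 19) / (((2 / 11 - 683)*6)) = -88 / 428127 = -0.00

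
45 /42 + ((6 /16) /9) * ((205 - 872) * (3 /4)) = -4429 /224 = -19.77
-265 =-265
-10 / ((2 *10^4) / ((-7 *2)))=7 / 1000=0.01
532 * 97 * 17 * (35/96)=319837.29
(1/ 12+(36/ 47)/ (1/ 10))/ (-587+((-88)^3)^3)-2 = -356987614702961568647/ 178493807351480782140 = -2.00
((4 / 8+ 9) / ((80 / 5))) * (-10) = -5.94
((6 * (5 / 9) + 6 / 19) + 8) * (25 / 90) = 1660 / 513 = 3.24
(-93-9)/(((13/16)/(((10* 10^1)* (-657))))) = 107222400/13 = 8247876.92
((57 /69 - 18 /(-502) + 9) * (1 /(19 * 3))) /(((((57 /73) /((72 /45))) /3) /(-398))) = -13233051056 /31260795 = -423.31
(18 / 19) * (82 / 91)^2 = 121032 / 157339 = 0.77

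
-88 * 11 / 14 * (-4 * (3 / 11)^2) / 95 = 144 / 665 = 0.22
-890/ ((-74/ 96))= 1154.59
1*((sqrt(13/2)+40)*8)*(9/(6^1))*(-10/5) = -960 - 12*sqrt(26) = -1021.19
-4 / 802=-2 / 401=-0.00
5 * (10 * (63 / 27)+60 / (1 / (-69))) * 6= -123500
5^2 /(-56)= -25 /56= -0.45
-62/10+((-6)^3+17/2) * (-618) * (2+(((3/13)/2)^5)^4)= 25554243963156034337055368547306119/99640744476047045761700986880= 256463.80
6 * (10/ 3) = 20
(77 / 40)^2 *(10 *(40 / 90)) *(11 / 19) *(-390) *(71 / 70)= -8599591 / 2280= -3771.75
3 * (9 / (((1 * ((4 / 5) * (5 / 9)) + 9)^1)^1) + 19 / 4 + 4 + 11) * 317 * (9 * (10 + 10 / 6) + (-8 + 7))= 174046314 / 85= 2047603.69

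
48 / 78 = 8 / 13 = 0.62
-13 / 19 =-0.68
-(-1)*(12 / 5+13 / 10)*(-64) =-1184 / 5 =-236.80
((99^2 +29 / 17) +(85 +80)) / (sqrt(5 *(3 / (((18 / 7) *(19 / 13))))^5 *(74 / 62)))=2202185196 *sqrt(59494890) / 2369980795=7167.19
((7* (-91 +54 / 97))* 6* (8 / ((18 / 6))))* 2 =-1965152 / 97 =-20259.30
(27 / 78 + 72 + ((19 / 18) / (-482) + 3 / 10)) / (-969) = -40966837 / 546457860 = -0.07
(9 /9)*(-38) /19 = -2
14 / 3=4.67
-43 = -43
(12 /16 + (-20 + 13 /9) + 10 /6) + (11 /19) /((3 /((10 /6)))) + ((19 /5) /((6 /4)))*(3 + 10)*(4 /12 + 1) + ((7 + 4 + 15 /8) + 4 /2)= 97969 /2280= 42.97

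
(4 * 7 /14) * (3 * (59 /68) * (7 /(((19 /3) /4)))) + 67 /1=29075 /323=90.02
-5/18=-0.28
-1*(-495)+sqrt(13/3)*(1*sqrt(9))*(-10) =495-10*sqrt(39) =432.55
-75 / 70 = -1.07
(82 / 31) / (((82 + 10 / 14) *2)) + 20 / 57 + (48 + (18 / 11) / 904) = 48.37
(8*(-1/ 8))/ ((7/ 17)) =-17/ 7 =-2.43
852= 852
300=300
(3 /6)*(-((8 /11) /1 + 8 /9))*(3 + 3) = -160 /33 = -4.85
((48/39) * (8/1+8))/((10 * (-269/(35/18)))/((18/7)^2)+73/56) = -129024/1362283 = -0.09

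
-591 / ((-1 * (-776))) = -591 / 776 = -0.76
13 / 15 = 0.87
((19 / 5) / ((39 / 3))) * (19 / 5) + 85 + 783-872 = -2.89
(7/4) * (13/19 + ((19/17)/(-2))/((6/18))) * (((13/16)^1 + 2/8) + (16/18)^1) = -1260847/372096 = -3.39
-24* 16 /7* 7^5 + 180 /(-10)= -922002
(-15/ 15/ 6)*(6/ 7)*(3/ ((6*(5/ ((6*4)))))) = -12/ 35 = -0.34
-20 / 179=-0.11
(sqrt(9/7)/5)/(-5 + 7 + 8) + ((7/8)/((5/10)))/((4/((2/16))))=3 *sqrt(7)/350 + 7/128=0.08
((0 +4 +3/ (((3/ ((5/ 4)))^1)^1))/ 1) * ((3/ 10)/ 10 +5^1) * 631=16663.13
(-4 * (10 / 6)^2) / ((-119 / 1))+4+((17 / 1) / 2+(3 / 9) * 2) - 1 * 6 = 15551 / 2142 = 7.26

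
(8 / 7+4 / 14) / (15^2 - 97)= 5 / 448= 0.01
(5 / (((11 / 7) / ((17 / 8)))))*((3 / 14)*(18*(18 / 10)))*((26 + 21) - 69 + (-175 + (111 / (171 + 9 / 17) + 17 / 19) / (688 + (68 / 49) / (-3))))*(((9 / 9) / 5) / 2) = -6250917127551 / 6759427840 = -924.77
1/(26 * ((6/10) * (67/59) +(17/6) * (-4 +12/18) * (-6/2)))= 885/667628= 0.00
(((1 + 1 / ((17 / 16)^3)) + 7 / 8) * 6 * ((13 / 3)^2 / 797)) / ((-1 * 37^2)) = -0.00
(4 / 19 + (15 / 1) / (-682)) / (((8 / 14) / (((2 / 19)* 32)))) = 136808 / 123101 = 1.11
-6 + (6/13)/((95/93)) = -6852/1235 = -5.55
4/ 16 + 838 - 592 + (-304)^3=-112376871/ 4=-28094217.75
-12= -12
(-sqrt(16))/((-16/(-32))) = -8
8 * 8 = 64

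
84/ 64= 21/ 16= 1.31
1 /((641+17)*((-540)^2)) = 1 /191872800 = 0.00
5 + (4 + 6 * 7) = 51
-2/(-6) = 1/3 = 0.33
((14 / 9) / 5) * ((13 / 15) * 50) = 364 / 27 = 13.48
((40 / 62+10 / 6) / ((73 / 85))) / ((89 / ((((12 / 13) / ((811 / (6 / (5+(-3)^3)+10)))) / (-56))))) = -1955425 / 327008836154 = -0.00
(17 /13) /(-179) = -17 /2327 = -0.01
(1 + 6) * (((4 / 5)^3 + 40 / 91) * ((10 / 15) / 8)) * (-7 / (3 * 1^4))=-6314 / 4875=-1.30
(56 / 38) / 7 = 0.21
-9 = -9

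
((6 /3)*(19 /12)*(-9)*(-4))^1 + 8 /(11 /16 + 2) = 5030 /43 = 116.98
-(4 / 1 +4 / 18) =-38 / 9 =-4.22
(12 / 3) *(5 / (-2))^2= 25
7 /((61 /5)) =35 /61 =0.57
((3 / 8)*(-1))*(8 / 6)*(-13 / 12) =13 / 24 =0.54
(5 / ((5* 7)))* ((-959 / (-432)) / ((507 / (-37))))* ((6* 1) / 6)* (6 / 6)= -5069 / 219024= -0.02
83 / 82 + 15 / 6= 144 / 41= 3.51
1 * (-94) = -94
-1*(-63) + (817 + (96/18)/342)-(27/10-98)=5003369/5130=975.32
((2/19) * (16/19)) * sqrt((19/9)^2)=32/171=0.19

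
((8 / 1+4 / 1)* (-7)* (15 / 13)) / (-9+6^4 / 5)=-700 / 1807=-0.39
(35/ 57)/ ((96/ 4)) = 35/ 1368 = 0.03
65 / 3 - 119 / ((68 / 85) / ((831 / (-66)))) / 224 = 253675 / 8448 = 30.03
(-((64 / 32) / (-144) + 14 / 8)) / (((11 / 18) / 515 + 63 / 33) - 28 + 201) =-708125 / 71342404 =-0.01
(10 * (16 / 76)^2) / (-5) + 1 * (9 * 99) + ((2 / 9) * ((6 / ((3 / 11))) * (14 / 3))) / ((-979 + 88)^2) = 626712271139 / 703450737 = 890.91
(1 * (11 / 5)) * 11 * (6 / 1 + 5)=1331 / 5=266.20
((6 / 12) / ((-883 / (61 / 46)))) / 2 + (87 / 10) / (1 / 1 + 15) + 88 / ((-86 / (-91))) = 13086681269 / 139725920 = 93.66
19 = 19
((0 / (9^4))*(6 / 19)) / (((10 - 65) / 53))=0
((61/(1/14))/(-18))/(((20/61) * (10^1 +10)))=-26047/3600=-7.24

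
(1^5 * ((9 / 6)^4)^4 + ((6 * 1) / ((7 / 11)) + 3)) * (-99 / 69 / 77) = -40047219 / 3211264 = -12.47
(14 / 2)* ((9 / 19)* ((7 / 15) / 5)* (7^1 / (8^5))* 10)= 1029 / 1556480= 0.00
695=695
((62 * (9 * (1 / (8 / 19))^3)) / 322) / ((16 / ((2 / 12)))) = 637887 / 2637824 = 0.24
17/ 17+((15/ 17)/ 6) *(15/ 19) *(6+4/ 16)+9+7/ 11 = 322953/ 28424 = 11.36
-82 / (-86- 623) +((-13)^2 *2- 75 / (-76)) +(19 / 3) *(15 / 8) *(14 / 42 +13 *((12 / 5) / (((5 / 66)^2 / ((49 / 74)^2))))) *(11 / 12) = 3490688920239103 / 132780952800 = 26289.08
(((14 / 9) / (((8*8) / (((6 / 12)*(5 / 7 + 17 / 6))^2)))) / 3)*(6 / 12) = 22201 / 1741824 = 0.01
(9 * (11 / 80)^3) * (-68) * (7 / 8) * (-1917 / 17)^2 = -308150467317 / 17408000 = -17701.66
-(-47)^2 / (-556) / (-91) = -2209 / 50596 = -0.04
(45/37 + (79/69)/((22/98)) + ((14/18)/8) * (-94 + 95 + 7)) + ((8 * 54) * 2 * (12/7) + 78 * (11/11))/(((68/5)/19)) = 2577540677/1179486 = 2185.31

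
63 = 63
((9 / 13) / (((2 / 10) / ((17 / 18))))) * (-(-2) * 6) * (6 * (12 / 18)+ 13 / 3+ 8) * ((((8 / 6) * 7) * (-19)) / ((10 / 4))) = -1772624 / 39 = -45451.90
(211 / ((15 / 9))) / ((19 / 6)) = 3798 / 95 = 39.98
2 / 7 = 0.29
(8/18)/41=4/369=0.01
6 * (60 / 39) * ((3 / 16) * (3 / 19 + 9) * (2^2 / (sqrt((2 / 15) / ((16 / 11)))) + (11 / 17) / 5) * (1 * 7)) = 60291 / 4199 + 219240 * sqrt(330) / 2717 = 1480.20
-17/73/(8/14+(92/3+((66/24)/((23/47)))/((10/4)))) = -82110/11806801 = -0.01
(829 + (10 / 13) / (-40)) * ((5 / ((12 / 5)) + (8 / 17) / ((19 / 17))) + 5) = 24585359 / 3952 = 6220.99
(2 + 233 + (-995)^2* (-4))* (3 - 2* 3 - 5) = 31678920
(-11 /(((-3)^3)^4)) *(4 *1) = -44 /531441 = -0.00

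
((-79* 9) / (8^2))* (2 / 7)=-3.17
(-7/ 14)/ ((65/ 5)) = -1/ 26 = -0.04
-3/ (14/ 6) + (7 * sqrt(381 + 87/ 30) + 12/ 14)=-3/ 7 + 7 * sqrt(38390)/ 10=136.72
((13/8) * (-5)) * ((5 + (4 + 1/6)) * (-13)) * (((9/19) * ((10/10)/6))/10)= 9295/1216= 7.64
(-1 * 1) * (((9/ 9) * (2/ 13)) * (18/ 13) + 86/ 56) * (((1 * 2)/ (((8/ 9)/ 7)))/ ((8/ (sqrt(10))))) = -74475 * sqrt(10)/ 21632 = -10.89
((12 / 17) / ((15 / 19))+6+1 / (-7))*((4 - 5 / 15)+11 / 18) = 28.88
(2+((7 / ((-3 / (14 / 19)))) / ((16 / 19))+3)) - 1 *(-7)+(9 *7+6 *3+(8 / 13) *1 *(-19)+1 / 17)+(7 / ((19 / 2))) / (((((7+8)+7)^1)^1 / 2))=88008707 / 1108536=79.39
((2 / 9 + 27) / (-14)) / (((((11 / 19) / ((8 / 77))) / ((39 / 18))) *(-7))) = 2470 / 22869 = 0.11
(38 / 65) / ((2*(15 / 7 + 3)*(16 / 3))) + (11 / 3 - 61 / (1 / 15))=-11373307 / 12480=-911.32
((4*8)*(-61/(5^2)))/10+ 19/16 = -13241/2000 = -6.62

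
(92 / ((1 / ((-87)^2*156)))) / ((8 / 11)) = 149366646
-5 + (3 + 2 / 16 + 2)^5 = 115692361 / 32768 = 3530.65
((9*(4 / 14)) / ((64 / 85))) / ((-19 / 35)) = -3825 / 608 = -6.29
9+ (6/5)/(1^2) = 51/5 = 10.20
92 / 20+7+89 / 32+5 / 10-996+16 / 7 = -1096293 / 1120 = -978.83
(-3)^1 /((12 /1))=-1 /4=-0.25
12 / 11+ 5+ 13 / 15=6.96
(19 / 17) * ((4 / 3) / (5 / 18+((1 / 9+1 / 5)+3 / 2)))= 570 / 799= 0.71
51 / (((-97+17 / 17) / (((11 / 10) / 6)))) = -187 / 1920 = -0.10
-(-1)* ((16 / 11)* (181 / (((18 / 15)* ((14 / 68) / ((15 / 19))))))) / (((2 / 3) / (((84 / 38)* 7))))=77540400 / 3971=19526.67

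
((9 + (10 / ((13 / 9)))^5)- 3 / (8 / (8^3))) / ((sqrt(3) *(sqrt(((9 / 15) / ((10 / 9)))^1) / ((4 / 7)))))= 5559003220 *sqrt(2) / 1113879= 7057.87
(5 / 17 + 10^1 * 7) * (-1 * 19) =-22705 / 17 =-1335.59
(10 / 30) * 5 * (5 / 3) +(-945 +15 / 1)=-8345 / 9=-927.22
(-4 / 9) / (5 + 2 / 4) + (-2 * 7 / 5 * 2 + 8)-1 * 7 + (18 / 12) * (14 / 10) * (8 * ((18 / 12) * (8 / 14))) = 4811 / 495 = 9.72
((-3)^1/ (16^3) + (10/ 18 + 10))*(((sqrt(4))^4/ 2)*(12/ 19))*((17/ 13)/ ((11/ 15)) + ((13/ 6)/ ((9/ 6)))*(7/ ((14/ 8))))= 3786263983/ 9389952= 403.23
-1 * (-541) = 541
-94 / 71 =-1.32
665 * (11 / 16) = 7315 / 16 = 457.19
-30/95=-6/19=-0.32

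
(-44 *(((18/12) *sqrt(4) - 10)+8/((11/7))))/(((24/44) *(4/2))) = 77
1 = 1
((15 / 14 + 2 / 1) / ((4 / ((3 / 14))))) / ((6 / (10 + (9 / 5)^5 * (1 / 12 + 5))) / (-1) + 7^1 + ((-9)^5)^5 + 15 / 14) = -171010527 / 746125587245114792655348396472744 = -0.00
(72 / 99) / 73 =8 / 803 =0.01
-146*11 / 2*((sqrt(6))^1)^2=-4818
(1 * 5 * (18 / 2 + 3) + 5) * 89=5785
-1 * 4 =-4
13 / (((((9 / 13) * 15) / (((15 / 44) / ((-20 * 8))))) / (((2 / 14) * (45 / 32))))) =-169 / 315392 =-0.00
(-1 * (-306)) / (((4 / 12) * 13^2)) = 918 / 169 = 5.43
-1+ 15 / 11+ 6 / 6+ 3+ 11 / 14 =793 / 154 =5.15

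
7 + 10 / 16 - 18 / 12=49 / 8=6.12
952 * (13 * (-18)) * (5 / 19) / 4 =-278460 / 19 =-14655.79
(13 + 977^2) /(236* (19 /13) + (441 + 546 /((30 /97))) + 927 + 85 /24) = 1489085520 /5431709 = 274.15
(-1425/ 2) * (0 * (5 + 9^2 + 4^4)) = 0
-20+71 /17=-269 /17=-15.82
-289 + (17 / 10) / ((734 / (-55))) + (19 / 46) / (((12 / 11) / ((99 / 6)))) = -282.88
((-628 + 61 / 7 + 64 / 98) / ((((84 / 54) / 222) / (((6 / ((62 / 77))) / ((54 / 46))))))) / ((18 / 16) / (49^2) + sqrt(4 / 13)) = 39043104956856 / 45749428093 - 12819486495919488*sqrt(13) / 45749428093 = -1009461.20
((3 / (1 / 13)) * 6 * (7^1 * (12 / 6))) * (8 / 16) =1638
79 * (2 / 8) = 19.75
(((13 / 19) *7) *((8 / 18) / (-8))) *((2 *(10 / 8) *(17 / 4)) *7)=-54145 / 2736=-19.79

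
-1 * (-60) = 60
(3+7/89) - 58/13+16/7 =7312/8099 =0.90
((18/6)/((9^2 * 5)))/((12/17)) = 17/1620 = 0.01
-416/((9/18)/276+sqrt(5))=229632/1523519 - 126756864 * sqrt(5)/1523519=-185.89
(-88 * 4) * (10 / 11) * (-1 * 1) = 320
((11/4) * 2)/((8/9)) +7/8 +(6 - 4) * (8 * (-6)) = -1423/16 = -88.94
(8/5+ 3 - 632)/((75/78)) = -81562/125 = -652.50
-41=-41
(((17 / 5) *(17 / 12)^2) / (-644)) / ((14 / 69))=-4913 / 94080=-0.05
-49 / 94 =-0.52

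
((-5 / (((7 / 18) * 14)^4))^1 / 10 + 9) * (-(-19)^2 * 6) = -112371925131 / 5764801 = -19492.77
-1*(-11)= 11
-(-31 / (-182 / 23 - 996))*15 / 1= -0.46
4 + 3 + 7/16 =119/16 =7.44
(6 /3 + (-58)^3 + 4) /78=-97553 /39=-2501.36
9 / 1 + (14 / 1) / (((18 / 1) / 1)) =88 / 9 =9.78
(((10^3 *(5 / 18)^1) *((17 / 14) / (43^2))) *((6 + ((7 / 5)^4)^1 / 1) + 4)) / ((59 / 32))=9412288 / 6872733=1.37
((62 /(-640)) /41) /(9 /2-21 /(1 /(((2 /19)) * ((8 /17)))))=-0.00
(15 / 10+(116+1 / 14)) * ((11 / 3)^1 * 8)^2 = 6373312 / 63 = 101163.68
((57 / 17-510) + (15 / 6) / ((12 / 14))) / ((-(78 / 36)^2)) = 308283 / 2873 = 107.30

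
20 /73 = 0.27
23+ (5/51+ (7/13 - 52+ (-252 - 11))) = -193174/663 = -291.36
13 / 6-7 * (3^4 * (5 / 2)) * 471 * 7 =-4673495.33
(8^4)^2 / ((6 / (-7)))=-58720256 / 3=-19573418.67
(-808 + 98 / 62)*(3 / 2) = -74997 / 62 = -1209.63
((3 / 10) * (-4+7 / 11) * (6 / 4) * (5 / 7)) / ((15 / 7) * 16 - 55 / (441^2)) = -9251739 / 293386060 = -0.03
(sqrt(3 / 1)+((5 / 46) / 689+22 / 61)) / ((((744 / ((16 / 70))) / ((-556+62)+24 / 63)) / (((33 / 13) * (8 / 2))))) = -456104 * sqrt(3) / 296205 - 159082917796 / 286331598735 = -3.22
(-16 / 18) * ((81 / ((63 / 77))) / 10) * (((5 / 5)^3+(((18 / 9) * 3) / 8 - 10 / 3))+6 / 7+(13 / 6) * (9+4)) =-241.48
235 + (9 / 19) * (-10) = 4375 / 19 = 230.26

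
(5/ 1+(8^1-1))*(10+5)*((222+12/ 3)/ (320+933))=40680/ 1253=32.47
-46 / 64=-23 / 32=-0.72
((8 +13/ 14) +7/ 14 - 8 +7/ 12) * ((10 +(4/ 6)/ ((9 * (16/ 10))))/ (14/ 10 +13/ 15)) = 130975/ 14688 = 8.92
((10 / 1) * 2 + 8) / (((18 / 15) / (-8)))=-560 / 3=-186.67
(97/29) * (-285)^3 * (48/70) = -10778232600/203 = -53094741.87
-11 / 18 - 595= -10721 / 18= -595.61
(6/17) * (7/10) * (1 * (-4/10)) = -42/425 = -0.10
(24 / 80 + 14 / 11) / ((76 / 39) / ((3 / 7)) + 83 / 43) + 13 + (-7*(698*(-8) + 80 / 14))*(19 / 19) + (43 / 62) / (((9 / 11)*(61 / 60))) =794337702577609 / 20335265610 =39062.08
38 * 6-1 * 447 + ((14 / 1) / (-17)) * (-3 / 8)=-14871 / 68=-218.69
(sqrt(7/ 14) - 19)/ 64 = -19/ 64 + sqrt(2)/ 128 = -0.29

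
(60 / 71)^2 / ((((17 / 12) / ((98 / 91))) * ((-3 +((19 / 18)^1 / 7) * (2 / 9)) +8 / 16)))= -685843200 / 3116028617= -0.22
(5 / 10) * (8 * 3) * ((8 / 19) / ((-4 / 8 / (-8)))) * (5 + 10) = 23040 / 19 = 1212.63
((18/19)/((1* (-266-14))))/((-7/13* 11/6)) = 351/102410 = 0.00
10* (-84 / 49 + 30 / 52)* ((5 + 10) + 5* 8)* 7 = -56925 / 13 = -4378.85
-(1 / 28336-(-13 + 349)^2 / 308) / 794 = 944221 / 2045344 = 0.46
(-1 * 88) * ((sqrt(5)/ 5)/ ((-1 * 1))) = 88 * sqrt(5)/ 5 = 39.35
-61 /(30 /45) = -183 /2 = -91.50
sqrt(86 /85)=1.01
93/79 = 1.18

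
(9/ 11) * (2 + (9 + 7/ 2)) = 11.86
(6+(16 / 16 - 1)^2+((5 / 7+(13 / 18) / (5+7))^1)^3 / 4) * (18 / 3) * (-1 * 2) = -84565316683 / 1152216576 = -73.39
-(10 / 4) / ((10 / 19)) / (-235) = 19 / 940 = 0.02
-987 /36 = -329 /12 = -27.42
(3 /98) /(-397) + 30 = 1167177 /38906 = 30.00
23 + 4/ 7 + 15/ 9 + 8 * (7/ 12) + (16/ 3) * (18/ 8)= 880/ 21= 41.90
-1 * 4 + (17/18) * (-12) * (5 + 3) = -284/3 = -94.67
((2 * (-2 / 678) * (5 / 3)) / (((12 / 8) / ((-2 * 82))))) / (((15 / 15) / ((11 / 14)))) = 18040 / 21357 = 0.84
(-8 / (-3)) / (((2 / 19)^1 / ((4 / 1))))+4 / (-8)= 605 / 6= 100.83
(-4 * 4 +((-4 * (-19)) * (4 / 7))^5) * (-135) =-350510991675120 / 16807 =-20855059896.18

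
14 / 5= 2.80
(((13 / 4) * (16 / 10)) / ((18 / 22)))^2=81796 / 2025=40.39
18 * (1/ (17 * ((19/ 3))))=54/ 323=0.17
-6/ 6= -1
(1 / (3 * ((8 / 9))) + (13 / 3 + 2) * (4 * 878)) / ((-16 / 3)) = -4170.57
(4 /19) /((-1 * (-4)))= 1 /19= 0.05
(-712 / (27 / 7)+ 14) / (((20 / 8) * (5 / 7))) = -64484 / 675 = -95.53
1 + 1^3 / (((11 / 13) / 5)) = 76 / 11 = 6.91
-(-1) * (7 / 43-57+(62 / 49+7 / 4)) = -453611 / 8428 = -53.82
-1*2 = -2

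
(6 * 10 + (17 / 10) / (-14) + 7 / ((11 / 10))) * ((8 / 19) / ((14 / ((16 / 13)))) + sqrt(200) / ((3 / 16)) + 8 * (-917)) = -5881457502 / 12103 + 816104 * sqrt(2) / 231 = -480954.08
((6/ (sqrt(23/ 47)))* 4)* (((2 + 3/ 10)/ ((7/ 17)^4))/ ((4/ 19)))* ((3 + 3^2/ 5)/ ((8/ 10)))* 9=257077638* sqrt(1081)/ 12005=704068.61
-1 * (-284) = 284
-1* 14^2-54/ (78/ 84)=-3304/ 13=-254.15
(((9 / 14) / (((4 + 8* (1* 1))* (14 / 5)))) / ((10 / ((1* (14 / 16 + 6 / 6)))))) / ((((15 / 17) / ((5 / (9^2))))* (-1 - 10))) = -85 / 3725568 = -0.00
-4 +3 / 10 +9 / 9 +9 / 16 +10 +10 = 1429 / 80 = 17.86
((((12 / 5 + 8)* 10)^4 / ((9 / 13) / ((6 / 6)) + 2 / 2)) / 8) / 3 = 95051008 / 33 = 2880333.58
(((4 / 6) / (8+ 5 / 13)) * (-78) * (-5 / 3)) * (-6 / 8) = -845 / 109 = -7.75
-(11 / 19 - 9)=160 / 19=8.42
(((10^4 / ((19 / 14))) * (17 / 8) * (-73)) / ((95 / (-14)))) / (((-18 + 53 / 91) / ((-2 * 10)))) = 22134476000 / 114437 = 193420.62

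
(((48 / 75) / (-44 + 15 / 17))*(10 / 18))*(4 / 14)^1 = -544 / 230895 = -0.00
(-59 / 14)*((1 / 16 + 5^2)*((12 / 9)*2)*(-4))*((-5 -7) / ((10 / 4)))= -189272 / 35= -5407.77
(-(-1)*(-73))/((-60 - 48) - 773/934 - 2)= 68182/103513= 0.66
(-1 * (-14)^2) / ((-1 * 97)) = 196 / 97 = 2.02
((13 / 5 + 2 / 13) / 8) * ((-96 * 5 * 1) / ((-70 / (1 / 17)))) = 1074 / 7735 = 0.14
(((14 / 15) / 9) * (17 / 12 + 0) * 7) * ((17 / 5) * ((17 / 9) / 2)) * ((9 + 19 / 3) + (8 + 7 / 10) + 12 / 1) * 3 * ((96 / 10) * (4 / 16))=260236697 / 303750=856.75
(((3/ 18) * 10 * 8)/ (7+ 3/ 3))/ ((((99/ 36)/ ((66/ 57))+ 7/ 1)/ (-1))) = -8/ 45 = -0.18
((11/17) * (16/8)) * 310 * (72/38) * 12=2946240/323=9121.49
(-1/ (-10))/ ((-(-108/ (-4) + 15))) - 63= -63.00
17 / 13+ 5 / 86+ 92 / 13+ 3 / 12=19437 / 2236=8.69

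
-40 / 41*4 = -160 / 41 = -3.90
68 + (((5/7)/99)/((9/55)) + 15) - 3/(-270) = 470923/5670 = 83.06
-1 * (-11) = 11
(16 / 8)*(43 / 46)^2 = 1849 / 1058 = 1.75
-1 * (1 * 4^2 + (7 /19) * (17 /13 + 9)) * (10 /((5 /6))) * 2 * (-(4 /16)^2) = 7335 /247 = 29.70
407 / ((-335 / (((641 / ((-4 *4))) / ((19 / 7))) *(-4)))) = -1826209 / 25460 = -71.73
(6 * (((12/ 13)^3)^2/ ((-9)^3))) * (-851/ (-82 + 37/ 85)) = -0.05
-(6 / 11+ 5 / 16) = -151 / 176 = -0.86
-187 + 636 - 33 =416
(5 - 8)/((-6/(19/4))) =19/8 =2.38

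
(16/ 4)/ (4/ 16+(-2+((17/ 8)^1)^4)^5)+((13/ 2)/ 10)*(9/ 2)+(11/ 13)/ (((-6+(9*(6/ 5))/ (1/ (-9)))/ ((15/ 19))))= 3007464136999208593109647851811/ 1030472633515278113272862922120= 2.92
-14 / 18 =-7 / 9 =-0.78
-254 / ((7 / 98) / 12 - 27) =42672 / 4535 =9.41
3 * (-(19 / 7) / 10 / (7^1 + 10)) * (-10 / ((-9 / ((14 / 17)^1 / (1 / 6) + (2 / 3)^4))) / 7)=-134444 / 3441123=-0.04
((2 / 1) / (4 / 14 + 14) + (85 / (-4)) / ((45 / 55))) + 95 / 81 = -24.66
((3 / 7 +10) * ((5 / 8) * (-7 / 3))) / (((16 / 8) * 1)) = -7.60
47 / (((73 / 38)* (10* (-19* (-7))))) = 47 / 2555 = 0.02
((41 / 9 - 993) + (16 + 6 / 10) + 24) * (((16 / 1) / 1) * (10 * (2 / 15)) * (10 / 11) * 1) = -5459584 / 297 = -18382.44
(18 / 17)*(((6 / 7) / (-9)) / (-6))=0.02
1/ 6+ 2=13/ 6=2.17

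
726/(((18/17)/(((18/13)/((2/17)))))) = 104907/13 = 8069.77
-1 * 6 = -6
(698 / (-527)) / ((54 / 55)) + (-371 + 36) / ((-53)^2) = -58685470 / 39969261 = -1.47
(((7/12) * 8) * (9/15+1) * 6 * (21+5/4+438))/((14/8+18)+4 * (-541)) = -412384/42885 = -9.62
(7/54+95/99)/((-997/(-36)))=0.04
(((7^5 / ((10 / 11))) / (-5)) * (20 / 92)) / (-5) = 184877 / 1150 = 160.76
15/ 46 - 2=-77/ 46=-1.67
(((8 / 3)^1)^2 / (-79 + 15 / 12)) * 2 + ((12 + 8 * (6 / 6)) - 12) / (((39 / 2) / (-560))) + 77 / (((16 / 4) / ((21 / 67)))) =-223.89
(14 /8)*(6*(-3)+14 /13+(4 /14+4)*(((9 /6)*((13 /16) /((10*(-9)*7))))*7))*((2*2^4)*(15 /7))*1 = -741735 /364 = -2037.73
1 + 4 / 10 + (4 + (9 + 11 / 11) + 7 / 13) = 1036 / 65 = 15.94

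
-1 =-1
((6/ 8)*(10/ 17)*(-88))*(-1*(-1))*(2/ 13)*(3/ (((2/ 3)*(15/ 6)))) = -10.75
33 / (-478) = -33 / 478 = -0.07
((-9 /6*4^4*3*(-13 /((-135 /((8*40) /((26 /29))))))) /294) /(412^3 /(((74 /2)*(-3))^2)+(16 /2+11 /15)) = -406538240 /17160322193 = -0.02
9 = 9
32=32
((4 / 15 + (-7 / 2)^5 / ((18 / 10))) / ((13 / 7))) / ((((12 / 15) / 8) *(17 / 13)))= -2938537 / 2448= -1200.38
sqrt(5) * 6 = 6 * sqrt(5) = 13.42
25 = 25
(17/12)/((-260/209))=-3553/3120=-1.14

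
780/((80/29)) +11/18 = 10201/36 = 283.36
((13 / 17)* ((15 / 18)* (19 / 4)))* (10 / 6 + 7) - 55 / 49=753035 / 29988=25.11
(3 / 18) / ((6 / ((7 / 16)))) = 7 / 576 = 0.01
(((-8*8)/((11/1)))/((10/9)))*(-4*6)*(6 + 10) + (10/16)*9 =887211/440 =2016.39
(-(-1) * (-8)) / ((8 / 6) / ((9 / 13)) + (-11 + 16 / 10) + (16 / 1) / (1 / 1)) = -1080 / 1151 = -0.94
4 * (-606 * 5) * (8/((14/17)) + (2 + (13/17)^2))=-301557720/2023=-149064.62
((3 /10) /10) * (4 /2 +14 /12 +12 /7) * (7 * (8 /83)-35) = -16687 /3320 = -5.03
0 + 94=94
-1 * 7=-7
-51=-51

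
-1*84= -84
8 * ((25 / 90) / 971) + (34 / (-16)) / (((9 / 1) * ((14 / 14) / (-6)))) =49601 / 34956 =1.42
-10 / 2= -5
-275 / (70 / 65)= -3575 / 14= -255.36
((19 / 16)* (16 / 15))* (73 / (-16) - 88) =-28139 / 240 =-117.25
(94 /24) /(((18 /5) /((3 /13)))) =235 /936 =0.25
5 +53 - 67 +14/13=-103/13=-7.92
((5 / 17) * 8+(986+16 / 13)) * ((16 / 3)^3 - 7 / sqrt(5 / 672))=895787008 / 5967 - 6123544 * sqrt(210) / 1105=69817.10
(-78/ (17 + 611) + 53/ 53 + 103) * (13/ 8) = 424021/ 2512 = 168.80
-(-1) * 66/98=33/49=0.67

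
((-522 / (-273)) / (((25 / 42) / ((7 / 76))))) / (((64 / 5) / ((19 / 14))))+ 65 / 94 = 282667 / 391040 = 0.72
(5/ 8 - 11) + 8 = -19/ 8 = -2.38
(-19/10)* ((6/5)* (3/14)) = -171/350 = -0.49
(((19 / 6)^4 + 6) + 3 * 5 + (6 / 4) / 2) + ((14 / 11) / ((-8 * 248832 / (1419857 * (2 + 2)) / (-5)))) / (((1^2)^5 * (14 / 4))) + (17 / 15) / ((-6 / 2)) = 869838857 / 6842880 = 127.12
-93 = -93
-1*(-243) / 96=81 / 32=2.53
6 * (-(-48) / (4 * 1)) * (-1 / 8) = -9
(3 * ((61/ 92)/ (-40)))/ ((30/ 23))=-61/ 1600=-0.04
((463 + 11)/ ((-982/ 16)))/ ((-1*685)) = 3792/ 336335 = 0.01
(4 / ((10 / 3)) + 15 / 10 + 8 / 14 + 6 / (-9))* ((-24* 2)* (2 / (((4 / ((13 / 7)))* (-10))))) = 11.61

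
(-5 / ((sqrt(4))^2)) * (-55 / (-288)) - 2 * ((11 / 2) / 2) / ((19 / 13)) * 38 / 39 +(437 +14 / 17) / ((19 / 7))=58567175 / 372096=157.40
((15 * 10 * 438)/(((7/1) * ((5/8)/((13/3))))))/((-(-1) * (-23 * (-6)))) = 471.55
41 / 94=0.44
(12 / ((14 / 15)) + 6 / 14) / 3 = 31 / 7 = 4.43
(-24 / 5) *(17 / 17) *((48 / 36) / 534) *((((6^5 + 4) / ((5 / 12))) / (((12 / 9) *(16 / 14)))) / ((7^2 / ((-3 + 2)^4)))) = -9336 / 3115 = -3.00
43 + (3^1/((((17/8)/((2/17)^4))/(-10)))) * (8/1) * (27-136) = 64402331/1419857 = 45.36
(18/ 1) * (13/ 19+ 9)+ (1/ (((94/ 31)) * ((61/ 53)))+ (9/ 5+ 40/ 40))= 96636369/ 544730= 177.40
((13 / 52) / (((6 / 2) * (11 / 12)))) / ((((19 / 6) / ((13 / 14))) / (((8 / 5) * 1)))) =312 / 7315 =0.04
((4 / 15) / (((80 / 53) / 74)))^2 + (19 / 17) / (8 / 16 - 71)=3072286279 / 17977500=170.90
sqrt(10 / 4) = sqrt(10) / 2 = 1.58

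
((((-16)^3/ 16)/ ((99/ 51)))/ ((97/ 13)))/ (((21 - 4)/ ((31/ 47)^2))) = -3198208/ 7071009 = -0.45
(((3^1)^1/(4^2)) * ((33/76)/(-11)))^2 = 81/1478656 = 0.00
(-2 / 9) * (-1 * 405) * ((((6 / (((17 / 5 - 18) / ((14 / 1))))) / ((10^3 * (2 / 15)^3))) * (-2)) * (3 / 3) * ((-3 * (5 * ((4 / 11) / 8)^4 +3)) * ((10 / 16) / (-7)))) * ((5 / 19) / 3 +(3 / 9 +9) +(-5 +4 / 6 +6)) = 5059174980375 / 1299652288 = 3892.71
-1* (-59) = 59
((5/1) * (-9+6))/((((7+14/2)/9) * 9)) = -15/14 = -1.07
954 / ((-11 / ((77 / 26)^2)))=-257103 / 338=-760.66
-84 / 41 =-2.05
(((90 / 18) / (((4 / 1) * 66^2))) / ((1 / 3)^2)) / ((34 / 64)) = 10 / 2057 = 0.00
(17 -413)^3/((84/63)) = -46574352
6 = 6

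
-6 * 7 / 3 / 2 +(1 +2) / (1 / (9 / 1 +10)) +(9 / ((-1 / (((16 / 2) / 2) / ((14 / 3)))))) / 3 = 332 / 7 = 47.43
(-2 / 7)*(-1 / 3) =2 / 21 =0.10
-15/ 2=-7.50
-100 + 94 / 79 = -7806 / 79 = -98.81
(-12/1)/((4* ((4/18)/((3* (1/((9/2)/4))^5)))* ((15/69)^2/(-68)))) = 589365248/18225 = 32338.29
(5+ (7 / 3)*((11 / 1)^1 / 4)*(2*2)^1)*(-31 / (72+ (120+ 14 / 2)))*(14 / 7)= -9.55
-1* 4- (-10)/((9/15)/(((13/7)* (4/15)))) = 4.25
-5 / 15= -1 / 3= -0.33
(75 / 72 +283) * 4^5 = 872576 / 3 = 290858.67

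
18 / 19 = 0.95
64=64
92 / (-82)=-46 / 41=-1.12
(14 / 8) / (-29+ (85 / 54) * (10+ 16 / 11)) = -231 / 1448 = -0.16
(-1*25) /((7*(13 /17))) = -425 /91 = -4.67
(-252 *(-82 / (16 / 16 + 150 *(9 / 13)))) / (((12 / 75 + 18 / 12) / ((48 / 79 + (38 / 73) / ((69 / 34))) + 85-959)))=-1555562209437600 / 15005543689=-103665.83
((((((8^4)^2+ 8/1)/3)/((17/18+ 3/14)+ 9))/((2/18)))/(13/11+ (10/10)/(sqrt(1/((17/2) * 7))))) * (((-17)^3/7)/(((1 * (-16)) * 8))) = -308380544901/558080+ 260937384147 * sqrt(238)/1116160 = 3054028.82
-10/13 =-0.77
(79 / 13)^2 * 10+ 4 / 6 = 369.96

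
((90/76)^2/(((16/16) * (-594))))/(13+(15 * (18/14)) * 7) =-75/4701664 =-0.00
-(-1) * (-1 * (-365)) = 365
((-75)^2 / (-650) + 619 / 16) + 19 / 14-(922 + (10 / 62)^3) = -38630976057 / 43375696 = -890.61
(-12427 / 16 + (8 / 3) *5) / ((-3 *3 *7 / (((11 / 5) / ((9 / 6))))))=403051 / 22680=17.77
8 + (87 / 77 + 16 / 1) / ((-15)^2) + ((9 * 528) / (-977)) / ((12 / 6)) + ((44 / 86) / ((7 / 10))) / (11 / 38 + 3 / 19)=7.28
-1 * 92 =-92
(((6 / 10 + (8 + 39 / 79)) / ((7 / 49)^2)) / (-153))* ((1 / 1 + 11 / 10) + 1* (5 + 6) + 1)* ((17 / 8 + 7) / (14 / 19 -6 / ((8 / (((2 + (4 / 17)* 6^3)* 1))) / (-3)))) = -1434223189 / 457735875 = -3.13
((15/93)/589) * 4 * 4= 80/18259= 0.00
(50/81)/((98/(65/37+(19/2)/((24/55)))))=1044625/7048944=0.15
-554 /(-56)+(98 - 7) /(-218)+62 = 218143 /3052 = 71.48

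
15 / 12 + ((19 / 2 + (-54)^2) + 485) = 13647 / 4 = 3411.75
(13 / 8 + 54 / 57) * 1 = 391 / 152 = 2.57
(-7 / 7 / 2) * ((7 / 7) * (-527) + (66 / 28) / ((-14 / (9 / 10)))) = 1033217 / 3920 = 263.58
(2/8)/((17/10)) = 5/34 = 0.15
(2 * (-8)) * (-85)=1360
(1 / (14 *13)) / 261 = 1 / 47502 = 0.00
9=9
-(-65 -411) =476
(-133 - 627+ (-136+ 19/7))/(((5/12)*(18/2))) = -25012/105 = -238.21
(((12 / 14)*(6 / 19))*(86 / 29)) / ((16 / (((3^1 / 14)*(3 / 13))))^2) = 31347 / 4088296576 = 0.00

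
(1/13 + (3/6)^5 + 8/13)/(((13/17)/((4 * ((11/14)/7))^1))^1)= 8041/18928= 0.42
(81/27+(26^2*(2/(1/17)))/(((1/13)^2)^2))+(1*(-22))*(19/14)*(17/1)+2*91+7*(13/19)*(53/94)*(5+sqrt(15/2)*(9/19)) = 43407*sqrt(30)/67868+8206884328065/12502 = 656445718.43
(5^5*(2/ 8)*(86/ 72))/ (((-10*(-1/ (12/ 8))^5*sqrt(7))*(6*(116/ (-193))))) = -46681875*sqrt(7)/ 1662976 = -74.27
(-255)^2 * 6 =390150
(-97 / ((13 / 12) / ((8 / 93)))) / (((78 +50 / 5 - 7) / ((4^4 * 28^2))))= -19084.80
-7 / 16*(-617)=4319 / 16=269.94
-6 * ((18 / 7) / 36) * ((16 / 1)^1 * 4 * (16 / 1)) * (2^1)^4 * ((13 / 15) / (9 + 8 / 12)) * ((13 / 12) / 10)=-346112 / 5075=-68.20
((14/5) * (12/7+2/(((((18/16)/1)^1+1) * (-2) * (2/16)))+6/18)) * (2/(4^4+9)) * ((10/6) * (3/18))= -1226/121635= -0.01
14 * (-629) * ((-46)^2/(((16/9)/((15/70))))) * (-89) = 199894155.75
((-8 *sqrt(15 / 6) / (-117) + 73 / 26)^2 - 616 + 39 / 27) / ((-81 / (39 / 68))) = 2555255 / 594864 - 73 *sqrt(10) / 53703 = 4.29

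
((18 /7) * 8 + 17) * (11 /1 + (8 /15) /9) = 392659 /945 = 415.51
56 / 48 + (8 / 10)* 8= 227 / 30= 7.57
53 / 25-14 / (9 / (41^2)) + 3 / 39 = -7642124 / 2925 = -2612.69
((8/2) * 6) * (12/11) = 288/11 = 26.18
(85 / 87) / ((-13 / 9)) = -255 / 377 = -0.68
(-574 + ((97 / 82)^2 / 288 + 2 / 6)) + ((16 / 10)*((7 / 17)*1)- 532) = -181887380843 / 164603520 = -1105.00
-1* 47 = -47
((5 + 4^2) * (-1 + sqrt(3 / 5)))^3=-129654 / 5 + 166698 * sqrt(15) / 25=-106.06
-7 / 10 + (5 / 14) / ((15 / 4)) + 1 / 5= -0.40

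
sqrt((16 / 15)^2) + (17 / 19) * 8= 8.22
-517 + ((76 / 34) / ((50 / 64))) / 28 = -1537771 / 2975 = -516.90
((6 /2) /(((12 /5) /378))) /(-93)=-315 /62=-5.08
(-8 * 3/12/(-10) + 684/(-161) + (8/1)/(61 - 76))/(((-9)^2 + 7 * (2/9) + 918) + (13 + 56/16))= -13278/2947427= -0.00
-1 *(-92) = 92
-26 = -26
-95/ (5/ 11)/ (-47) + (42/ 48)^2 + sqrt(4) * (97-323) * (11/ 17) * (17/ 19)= -14657875/ 57152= -256.47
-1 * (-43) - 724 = -681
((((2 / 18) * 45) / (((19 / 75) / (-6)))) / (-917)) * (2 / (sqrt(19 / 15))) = 0.23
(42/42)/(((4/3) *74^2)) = 0.00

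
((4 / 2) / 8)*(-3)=-3 / 4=-0.75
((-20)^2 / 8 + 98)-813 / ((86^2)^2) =8095719955 / 54700816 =148.00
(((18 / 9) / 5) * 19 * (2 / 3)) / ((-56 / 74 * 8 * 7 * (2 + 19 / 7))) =-703 / 27720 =-0.03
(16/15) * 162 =864/5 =172.80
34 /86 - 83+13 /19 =-66929 /817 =-81.92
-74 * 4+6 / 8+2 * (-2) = -1197 / 4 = -299.25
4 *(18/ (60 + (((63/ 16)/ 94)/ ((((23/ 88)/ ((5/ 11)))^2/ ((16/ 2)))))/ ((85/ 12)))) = 2536026/ 2118395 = 1.20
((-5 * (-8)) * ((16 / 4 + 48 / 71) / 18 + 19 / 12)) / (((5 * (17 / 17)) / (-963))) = -1008154 / 71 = -14199.35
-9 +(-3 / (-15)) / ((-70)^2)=-220499 / 24500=-9.00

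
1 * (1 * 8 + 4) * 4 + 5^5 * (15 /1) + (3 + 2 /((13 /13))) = 46928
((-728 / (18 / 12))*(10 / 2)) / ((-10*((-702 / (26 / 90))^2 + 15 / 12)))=2912 / 70858815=0.00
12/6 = 2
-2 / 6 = -1 / 3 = -0.33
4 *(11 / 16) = 11 / 4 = 2.75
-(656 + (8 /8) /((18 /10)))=-5909 /9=-656.56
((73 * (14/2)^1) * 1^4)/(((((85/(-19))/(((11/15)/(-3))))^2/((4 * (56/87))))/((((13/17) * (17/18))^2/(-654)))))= -105622929412/33714358700625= -0.00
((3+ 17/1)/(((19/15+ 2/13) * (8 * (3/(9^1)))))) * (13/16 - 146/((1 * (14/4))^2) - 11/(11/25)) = -82797975/434336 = -190.63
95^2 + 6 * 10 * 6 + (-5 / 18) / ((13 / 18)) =9384.62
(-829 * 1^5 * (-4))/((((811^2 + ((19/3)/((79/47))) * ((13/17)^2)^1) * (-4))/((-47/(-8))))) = -2668692759/360395482960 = -0.01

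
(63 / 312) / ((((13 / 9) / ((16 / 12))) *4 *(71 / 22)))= 693 / 47996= 0.01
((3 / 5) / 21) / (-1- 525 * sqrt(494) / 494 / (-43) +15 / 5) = 1826812 / 118229965- 645 * sqrt(494) / 3377999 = 0.01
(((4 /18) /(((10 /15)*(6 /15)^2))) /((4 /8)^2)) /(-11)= -25 /33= -0.76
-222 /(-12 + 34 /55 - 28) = 2035 /361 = 5.64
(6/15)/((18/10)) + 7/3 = 23/9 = 2.56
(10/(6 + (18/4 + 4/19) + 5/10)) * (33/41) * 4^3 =133760/2911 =45.95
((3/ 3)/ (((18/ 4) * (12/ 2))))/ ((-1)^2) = 1/ 27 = 0.04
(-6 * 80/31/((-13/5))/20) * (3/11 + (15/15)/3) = 800/4433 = 0.18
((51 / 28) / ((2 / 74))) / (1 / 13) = 876.11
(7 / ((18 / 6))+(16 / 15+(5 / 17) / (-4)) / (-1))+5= 6467 / 1020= 6.34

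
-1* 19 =-19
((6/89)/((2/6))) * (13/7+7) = 1116/623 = 1.79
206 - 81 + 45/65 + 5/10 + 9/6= 1660/13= 127.69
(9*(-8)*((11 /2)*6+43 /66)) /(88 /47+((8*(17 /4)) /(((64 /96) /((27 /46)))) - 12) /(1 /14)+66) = -28810812 /3792745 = -7.60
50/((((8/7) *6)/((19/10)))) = 665/48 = 13.85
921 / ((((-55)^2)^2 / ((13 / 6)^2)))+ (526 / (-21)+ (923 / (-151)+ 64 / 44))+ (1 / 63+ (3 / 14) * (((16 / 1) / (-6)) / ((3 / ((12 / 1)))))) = -11133690409007 / 348199582500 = -31.98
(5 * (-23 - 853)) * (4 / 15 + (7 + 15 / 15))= -36208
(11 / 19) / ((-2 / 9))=-99 / 38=-2.61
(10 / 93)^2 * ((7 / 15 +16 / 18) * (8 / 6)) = 4880 / 233523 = 0.02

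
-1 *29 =-29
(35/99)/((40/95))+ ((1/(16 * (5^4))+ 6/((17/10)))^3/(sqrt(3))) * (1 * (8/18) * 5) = 665/792+ 216018360520204913 * sqrt(3)/6632550000000000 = 57.25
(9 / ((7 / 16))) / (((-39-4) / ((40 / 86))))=-2880 / 12943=-0.22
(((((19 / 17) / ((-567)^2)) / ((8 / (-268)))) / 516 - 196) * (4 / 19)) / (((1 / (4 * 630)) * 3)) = -22109595848180 / 637880103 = -34661.05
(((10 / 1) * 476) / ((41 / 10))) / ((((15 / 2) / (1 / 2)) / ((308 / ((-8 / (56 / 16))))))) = -1282820 / 123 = -10429.43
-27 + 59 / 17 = -400 / 17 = -23.53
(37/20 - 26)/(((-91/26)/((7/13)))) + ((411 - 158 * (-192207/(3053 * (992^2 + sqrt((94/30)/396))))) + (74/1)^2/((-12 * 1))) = -284970379327658038951499/6848958661369000499310 - 182212236 * sqrt(7755)/17561432465048719229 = -41.61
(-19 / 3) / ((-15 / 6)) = 38 / 15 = 2.53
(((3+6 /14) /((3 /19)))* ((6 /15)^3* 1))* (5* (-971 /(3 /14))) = -2361472 /75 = -31486.29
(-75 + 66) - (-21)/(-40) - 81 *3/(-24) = 3/5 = 0.60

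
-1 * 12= -12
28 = 28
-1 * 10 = -10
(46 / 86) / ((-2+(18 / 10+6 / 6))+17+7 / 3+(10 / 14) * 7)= 0.02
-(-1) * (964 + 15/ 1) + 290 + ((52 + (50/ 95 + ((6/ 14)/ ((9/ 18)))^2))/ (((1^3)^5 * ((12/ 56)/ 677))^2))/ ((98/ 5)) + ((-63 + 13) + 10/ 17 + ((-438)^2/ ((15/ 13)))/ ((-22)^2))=2337575985277268/ 86178015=27124969.00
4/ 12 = 0.33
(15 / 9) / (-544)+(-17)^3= -4913.00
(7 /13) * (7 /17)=49 /221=0.22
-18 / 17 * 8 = -144 / 17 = -8.47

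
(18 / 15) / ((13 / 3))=18 / 65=0.28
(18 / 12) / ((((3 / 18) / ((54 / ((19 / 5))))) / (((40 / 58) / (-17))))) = -48600 / 9367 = -5.19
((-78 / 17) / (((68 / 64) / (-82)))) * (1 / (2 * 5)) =51168 / 1445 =35.41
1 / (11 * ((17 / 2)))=0.01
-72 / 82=-36 / 41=-0.88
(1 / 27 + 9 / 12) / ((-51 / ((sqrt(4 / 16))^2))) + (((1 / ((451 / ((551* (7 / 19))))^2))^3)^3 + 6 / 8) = 576241540282454403965536945723787482678829232277711 / 772294168130647373825089585095413520220314131818896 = 0.75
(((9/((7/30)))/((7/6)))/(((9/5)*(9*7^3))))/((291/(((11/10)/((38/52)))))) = 2860/92925903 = 0.00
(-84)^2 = 7056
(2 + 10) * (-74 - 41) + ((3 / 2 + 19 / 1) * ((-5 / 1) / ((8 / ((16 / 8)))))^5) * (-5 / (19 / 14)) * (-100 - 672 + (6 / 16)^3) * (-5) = 888243.00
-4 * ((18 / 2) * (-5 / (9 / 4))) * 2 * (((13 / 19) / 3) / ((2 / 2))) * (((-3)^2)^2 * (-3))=-168480 / 19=-8867.37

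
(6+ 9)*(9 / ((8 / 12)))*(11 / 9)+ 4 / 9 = 4463 / 18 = 247.94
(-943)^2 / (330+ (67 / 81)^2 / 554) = 3232236929706 / 1199486509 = 2694.68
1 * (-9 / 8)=-9 / 8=-1.12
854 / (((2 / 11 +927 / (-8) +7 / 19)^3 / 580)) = -2315232891023360 / 7169295914945767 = -0.32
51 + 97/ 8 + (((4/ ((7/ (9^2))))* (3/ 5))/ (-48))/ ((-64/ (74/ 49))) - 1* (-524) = 128888677/ 219520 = 587.14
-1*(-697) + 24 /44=7673 /11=697.55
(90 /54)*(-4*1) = -20 /3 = -6.67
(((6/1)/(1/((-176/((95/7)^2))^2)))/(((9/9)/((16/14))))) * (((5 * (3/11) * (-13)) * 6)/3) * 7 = -25313992704/16290125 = -1553.95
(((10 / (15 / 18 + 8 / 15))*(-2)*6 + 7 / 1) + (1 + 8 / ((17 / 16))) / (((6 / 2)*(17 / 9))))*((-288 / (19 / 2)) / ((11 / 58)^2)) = 1820671723008 / 27240851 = 66836.08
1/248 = 0.00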